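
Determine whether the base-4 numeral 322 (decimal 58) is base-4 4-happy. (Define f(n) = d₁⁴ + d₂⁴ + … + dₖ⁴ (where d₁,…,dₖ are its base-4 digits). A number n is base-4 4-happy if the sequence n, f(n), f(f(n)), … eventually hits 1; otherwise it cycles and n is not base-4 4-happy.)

not base-4 4-happy

58 = (3,2,2)_4 → 3⁴ + 2⁴ + 2⁴ = 81 + 16 + 16 = 113
113 = (1,3,0,1)_4 → 1⁴ + 3⁴ + 0⁴ + 1⁴ = 1 + 81 + 0 + 1 = 83
83 = (1,1,0,3)_4 → 1⁴ + 1⁴ + 0⁴ + 3⁴ = 1 + 1 + 0 + 81 = 83  — 83 already seen; the sequence cycles without reaching 1.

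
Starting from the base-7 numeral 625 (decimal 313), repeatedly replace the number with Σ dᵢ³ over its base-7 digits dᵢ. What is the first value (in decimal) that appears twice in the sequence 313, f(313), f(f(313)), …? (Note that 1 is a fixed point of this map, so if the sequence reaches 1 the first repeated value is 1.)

313 = (6,2,5)_7 → 349
349 = (1,0,0,6)_7 → 217
217 = (4,3,0)_7 → 91
91 = (1,6,0)_7 → 217  — 217 already appeared earlier.

217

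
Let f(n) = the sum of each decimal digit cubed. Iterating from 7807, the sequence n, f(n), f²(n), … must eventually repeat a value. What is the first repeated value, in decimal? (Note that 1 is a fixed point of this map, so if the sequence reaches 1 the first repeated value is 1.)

7807 → 7³ + 8³ + 0³ + 7³ = 1198
1198 → 1³ + 1³ + 9³ + 8³ = 1243
1243 → 1³ + 2³ + 4³ + 3³ = 100
100 → 1³ + 0³ + 0³ = 1  — reached the fixed point 1.
1 → 1, so 1 is the first repeated value.

1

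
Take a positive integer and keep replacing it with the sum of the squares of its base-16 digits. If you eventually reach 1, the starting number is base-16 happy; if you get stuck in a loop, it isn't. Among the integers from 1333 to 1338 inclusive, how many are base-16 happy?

1333: 1333 → 59 → 130 → 68 → 32 → 4 → 16 → 1  — base-16 happy
1334: 1334 → 70 → 52 → 25 → 82 → 29 → 170 → 200 → 208 → 169 → 181 → 146 → 85 → 50 → 13 → 169  — not base-16 happy
1335: 1335 → 83 → 34 → 8 → 64 → 16 → 1  — base-16 happy
1336: 1336 → 98 → 40 → 68 → 32 → 4 → 16 → 1  — base-16 happy
1337: 1337 → 115 → 58 → 109 → 205 → 313 → 91 → 146 → 85 → 50 → 13 → 169 → 181 → 146  — not base-16 happy
1338: 1338 → 134 → 100 → 52 → 25 → 82 → 29 → 170 → 200 → 208 → 169 → 181 → 146 → 85 → 50 → 13 → 169  — not base-16 happy
base-16 happy: 1333, 1335, 1336

3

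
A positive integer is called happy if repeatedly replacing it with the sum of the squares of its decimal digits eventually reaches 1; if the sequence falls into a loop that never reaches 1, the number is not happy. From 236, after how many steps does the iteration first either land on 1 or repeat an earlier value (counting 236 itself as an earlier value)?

5

236 → 2² + 3² + 6² = 49
49 → 4² + 9² = 97
97 → 9² + 7² = 130
130 → 1² + 3² + 0² = 10
10 → 1² + 0² = 1  — reached 1.
That took 5 steps.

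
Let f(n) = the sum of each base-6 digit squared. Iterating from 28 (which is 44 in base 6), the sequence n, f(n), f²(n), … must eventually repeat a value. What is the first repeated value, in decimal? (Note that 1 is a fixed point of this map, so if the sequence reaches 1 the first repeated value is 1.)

28 = (4,4)_6 → 4² + 4² = 32
32 = (5,2)_6 → 5² + 2² = 29
29 = (4,5)_6 → 4² + 5² = 41
41 = (1,0,5)_6 → 1² + 0² + 5² = 26
26 = (4,2)_6 → 4² + 2² = 20
20 = (3,2)_6 → 3² + 2² = 13
13 = (2,1)_6 → 2² + 1² = 5
5 = (5)_6 → 5² = 25
25 = (4,1)_6 → 4² + 1² = 17
17 = (2,5)_6 → 2² + 5² = 29  — 29 already appeared earlier.

29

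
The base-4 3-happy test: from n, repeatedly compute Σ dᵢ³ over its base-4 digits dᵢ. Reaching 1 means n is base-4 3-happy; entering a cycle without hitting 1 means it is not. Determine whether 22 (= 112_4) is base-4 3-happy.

base-4 3-happy

22 = (1,1,2)_4 → 1³ + 1³ + 2³ = 10
10 = (2,2)_4 → 2³ + 2³ = 16
16 = (1,0,0)_4 → 1³ + 0³ + 0³ = 1  — reached 1.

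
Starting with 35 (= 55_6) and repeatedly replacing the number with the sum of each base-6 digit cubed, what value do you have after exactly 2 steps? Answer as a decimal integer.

35 = (5,5)_6 → 5³ + 5³ = 125 + 125 = 250
250 = (1,0,5,4)_6 → 1³ + 0³ + 5³ + 4³ = 1 + 0 + 125 + 64 = 190

190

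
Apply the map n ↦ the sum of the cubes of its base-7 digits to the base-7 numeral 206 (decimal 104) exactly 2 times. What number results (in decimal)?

104 = (2,0,6)_7 → 2³ + 0³ + 6³ = 224
224 = (4,4,0)_7 → 4³ + 4³ + 0³ = 128

128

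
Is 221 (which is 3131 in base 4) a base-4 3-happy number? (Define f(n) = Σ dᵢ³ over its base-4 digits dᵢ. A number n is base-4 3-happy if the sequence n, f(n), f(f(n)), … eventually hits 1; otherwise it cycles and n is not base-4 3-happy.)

221 = (3,1,3,1)_4 → 3³ + 1³ + 3³ + 1³ = 56
56 = (3,2,0)_4 → 3³ + 2³ + 0³ = 35
35 = (2,0,3)_4 → 2³ + 0³ + 3³ = 35  — 35 already seen; the sequence cycles without reaching 1.

not base-4 3-happy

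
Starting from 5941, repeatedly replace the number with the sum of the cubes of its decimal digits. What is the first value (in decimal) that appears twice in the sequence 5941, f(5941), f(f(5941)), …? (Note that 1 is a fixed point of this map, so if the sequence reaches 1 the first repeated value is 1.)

919

5941 → 5³ + 9³ + 4³ + 1³ = 919
919 → 9³ + 1³ + 9³ = 1459
1459 → 1³ + 4³ + 5³ + 9³ = 919  — 919 already appeared earlier.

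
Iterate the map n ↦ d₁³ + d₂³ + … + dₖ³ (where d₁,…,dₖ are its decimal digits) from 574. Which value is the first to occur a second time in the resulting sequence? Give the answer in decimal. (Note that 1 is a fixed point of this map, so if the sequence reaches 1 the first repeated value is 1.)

160

574 → 532
532 → 160
160 → 217
217 → 352
352 → 160  — 160 already appeared earlier.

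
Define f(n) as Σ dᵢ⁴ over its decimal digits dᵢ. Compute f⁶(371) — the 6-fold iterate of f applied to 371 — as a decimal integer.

5140

371 → 2483
2483 → 4449
4449 → 7329
7329 → 9059
9059 → 13747
13747 → 5140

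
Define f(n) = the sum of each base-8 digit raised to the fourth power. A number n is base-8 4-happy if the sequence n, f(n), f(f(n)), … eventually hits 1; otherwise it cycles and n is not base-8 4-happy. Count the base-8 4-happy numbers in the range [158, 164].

158: 158 → 1393 → 1938 → 1409 → 1313 → 529 → 18 → 32 → 256 → 256  — not base-8 4-happy
159: 159 → 2498 → 2673 → 1923 → 1458 → 2624 → 626 → 1314 → 544 → 257 → 257  — not base-8 4-happy
160: 160 → 272 → 272  — not base-8 4-happy
161: 161 → 273 → 273  — not base-8 4-happy
162: 162 → 288 → 512 → 1  — base-8 4-happy
163: 163 → 353 → 882 → 1938 → 1409 → 1313 → 529 → 18 → 32 → 256 → 256  — not base-8 4-happy
164: 164 → 528 → 17 → 17  — not base-8 4-happy
base-8 4-happy: 162

1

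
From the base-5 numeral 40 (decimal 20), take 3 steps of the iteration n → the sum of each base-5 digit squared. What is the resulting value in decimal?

4

20 = (4,0)_5 → 16
16 = (3,1)_5 → 10
10 = (2,0)_5 → 4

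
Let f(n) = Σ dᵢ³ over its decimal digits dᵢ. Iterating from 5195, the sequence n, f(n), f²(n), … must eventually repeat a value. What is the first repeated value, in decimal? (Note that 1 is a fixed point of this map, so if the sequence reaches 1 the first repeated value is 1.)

5195 → 980
980 → 1241
1241 → 74
74 → 407
407 → 407  — 407 already appeared earlier.

407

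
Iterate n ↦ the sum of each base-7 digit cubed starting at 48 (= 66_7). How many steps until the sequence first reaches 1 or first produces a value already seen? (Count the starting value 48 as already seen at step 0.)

6

48 = (6,6)_7 → 6³ + 6³ = 216 + 216 = 432
432 = (1,1,5,5)_7 → 1³ + 1³ + 5³ + 5³ = 1 + 1 + 125 + 125 = 252
252 = (5,1,0)_7 → 5³ + 1³ + 0³ = 125 + 1 + 0 = 126
126 = (2,4,0)_7 → 2³ + 4³ + 0³ = 8 + 64 + 0 = 72
72 = (1,3,2)_7 → 1³ + 3³ + 2³ = 1 + 27 + 8 = 36
36 = (5,1)_7 → 5³ + 1³ = 125 + 1 = 126  — 126 repeats.
That took 6 steps.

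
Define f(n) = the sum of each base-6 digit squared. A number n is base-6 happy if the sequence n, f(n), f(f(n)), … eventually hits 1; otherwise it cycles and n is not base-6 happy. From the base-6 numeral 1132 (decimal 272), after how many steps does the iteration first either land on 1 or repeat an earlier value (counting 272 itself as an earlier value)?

10

272 = (1,1,3,2)_6 → 1² + 1² + 3² + 2² = 1 + 1 + 9 + 4 = 15
15 = (2,3)_6 → 2² + 3² = 4 + 9 = 13
13 = (2,1)_6 → 2² + 1² = 4 + 1 = 5
5 = (5)_6 → 5² = 25
25 = (4,1)_6 → 4² + 1² = 16 + 1 = 17
17 = (2,5)_6 → 2² + 5² = 4 + 25 = 29
29 = (4,5)_6 → 4² + 5² = 16 + 25 = 41
41 = (1,0,5)_6 → 1² + 0² + 5² = 1 + 0 + 25 = 26
26 = (4,2)_6 → 4² + 2² = 16 + 4 = 20
20 = (3,2)_6 → 3² + 2² = 9 + 4 = 13  — 13 repeats.
That took 10 steps.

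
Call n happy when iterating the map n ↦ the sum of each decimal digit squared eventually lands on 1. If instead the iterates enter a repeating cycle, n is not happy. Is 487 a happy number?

happy

487 → 129
129 → 86
86 → 100
100 → 1  — reached 1.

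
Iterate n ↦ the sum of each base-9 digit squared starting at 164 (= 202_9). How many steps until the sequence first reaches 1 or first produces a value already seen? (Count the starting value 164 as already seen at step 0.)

4

164 = (2,0,2)_9 → 2² + 0² + 2² = 8
8 = (8)_9 → 8² = 64
64 = (7,1)_9 → 7² + 1² = 50
50 = (5,5)_9 → 5² + 5² = 50  — 50 repeats.
That took 4 steps.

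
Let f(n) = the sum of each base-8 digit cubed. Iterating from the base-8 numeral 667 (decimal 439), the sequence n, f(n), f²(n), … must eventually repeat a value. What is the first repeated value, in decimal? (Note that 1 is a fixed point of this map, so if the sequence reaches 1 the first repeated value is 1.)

92

439 = (6,6,7)_8 → 6³ + 6³ + 7³ = 216 + 216 + 343 = 775
775 = (1,4,0,7)_8 → 1³ + 4³ + 0³ + 7³ = 1 + 64 + 0 + 343 = 408
408 = (6,3,0)_8 → 6³ + 3³ + 0³ = 216 + 27 + 0 = 243
243 = (3,6,3)_8 → 3³ + 6³ + 3³ = 27 + 216 + 27 = 270
270 = (4,1,6)_8 → 4³ + 1³ + 6³ = 64 + 1 + 216 = 281
281 = (4,3,1)_8 → 4³ + 3³ + 1³ = 64 + 27 + 1 = 92
92 = (1,3,4)_8 → 1³ + 3³ + 4³ = 1 + 27 + 64 = 92  — 92 already appeared earlier.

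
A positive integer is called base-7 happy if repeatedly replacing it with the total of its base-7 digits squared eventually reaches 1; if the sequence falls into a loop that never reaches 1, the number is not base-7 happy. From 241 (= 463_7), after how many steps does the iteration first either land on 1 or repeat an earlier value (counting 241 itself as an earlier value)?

4

241 = (4,6,3)_7 → 4² + 6² + 3² = 61
61 = (1,1,5)_7 → 1² + 1² + 5² = 27
27 = (3,6)_7 → 3² + 6² = 45
45 = (6,3)_7 → 6² + 3² = 45  — 45 repeats.
That took 4 steps.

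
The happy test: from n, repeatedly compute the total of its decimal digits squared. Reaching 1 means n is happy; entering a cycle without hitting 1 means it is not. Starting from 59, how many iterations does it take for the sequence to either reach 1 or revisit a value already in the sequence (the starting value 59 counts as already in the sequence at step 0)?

10

59 → 5² + 9² = 25 + 81 = 106
106 → 1² + 0² + 6² = 1 + 0 + 36 = 37
37 → 3² + 7² = 9 + 49 = 58
58 → 5² + 8² = 25 + 64 = 89
89 → 8² + 9² = 64 + 81 = 145
145 → 1² + 4² + 5² = 1 + 16 + 25 = 42
42 → 4² + 2² = 16 + 4 = 20
20 → 2² + 0² = 4 + 0 = 4
4 → 4² = 16
16 → 1² + 6² = 1 + 36 = 37  — 37 repeats.
That took 10 steps.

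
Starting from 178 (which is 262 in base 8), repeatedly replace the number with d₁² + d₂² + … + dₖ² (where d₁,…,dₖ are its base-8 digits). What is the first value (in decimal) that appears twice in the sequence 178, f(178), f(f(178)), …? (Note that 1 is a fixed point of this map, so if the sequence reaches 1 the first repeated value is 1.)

178 = (2,6,2)_8 → 2² + 6² + 2² = 4 + 36 + 4 = 44
44 = (5,4)_8 → 5² + 4² = 25 + 16 = 41
41 = (5,1)_8 → 5² + 1² = 25 + 1 = 26
26 = (3,2)_8 → 3² + 2² = 9 + 4 = 13
13 = (1,5)_8 → 1² + 5² = 1 + 25 = 26  — 26 already appeared earlier.

26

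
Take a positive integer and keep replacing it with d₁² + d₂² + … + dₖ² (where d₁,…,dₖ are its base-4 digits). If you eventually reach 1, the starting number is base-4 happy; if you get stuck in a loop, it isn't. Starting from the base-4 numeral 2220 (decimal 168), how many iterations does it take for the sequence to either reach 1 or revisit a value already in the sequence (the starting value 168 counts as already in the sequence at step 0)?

6

168 = (2,2,2,0)_4 → 12
12 = (3,0)_4 → 9
9 = (2,1)_4 → 5
5 = (1,1)_4 → 2
2 = (2)_4 → 4
4 = (1,0)_4 → 1  — reached 1.
That took 6 steps.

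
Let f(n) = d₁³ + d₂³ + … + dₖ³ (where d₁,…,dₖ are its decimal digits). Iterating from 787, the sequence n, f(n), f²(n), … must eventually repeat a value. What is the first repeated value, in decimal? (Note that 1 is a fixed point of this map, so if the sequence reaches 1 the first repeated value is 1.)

787 → 1198
1198 → 1243
1243 → 100
100 → 1  — reached the fixed point 1.
1 → 1, so 1 is the first repeated value.

1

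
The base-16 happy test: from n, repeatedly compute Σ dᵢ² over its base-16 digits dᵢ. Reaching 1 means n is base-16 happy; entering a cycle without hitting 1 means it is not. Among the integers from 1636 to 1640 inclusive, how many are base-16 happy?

1636: 1636 → 88 → 89 → 106 → 136 → 128 → 64 → 16 → 1  — base-16 happy
1637: 1637 → 97 → 37 → 29 → 170 → 200 → 208 → 169 → 181 → 146 → 85 → 50 → 13 → 169  — not base-16 happy
1638: 1638 → 108 → 180 → 137 → 145 → 82 → 29 → 170 → 200 → 208 → 169 → 181 → 146 → 85 → 50 → 13 → 169  — not base-16 happy
1639: 1639 → 121 → 130 → 68 → 32 → 4 → 16 → 1  — base-16 happy
1640: 1640 → 136 → 128 → 64 → 16 → 1  — base-16 happy
base-16 happy: 1636, 1639, 1640

3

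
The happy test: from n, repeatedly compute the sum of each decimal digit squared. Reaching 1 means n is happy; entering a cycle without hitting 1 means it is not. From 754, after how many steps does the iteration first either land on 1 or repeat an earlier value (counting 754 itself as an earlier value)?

754 → 7² + 5² + 4² = 49 + 25 + 16 = 90
90 → 9² + 0² = 81 + 0 = 81
81 → 8² + 1² = 64 + 1 = 65
65 → 6² + 5² = 36 + 25 = 61
61 → 6² + 1² = 36 + 1 = 37
37 → 3² + 7² = 9 + 49 = 58
58 → 5² + 8² = 25 + 64 = 89
89 → 8² + 9² = 64 + 81 = 145
145 → 1² + 4² + 5² = 1 + 16 + 25 = 42
42 → 4² + 2² = 16 + 4 = 20
20 → 2² + 0² = 4 + 0 = 4
4 → 4² = 16
16 → 1² + 6² = 1 + 36 = 37  — 37 repeats.
That took 13 steps.

13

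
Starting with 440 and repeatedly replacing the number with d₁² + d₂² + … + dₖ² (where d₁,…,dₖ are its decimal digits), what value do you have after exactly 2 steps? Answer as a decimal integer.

13

440 → 4² + 4² + 0² = 32
32 → 3² + 2² = 13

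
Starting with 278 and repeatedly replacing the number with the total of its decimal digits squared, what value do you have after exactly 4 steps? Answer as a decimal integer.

278 → 2² + 7² + 8² = 4 + 49 + 64 = 117
117 → 1² + 1² + 7² = 1 + 1 + 49 = 51
51 → 5² + 1² = 25 + 1 = 26
26 → 2² + 6² = 4 + 36 = 40

40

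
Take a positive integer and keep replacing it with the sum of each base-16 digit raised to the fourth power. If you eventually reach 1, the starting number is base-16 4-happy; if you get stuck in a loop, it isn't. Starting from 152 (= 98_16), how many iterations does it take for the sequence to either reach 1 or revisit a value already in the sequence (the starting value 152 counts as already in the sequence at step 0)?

152 = (9,8)_16 → 9⁴ + 8⁴ = 10657
10657 = (2,9,10,1)_16 → 2⁴ + 9⁴ + 10⁴ + 1⁴ = 16578
16578 = (4,0,12,2)_16 → 4⁴ + 0⁴ + 12⁴ + 2⁴ = 21008
21008 = (5,2,1,0)_16 → 5⁴ + 2⁴ + 1⁴ + 0⁴ = 642
642 = (2,8,2)_16 → 2⁴ + 8⁴ + 2⁴ = 4128
4128 = (1,0,2,0)_16 → 1⁴ + 0⁴ + 2⁴ + 0⁴ = 17
17 = (1,1)_16 → 1⁴ + 1⁴ = 2
2 = (2)_16 → 2⁴ = 16
16 = (1,0)_16 → 1⁴ + 0⁴ = 1  — reached 1.
That took 9 steps.

9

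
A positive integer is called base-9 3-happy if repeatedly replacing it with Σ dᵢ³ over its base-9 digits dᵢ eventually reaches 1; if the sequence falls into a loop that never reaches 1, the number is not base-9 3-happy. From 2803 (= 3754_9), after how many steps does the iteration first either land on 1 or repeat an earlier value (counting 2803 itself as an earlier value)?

2803 = (3,7,5,4)_9 → 3³ + 7³ + 5³ + 4³ = 559
559 = (6,8,1)_9 → 6³ + 8³ + 1³ = 729
729 = (1,0,0,0)_9 → 1³ + 0³ + 0³ + 0³ = 1  — reached 1.
That took 3 steps.

3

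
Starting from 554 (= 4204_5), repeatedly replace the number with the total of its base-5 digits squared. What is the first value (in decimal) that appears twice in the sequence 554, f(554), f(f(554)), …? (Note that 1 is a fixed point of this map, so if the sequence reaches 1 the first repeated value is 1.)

4

554 = (4,2,0,4)_5 → 4² + 2² + 0² + 4² = 16 + 4 + 0 + 16 = 36
36 = (1,2,1)_5 → 1² + 2² + 1² = 1 + 4 + 1 = 6
6 = (1,1)_5 → 1² + 1² = 1 + 1 = 2
2 = (2)_5 → 2² = 4
4 = (4)_5 → 4² = 16
16 = (3,1)_5 → 3² + 1² = 9 + 1 = 10
10 = (2,0)_5 → 2² + 0² = 4 + 0 = 4  — 4 already appeared earlier.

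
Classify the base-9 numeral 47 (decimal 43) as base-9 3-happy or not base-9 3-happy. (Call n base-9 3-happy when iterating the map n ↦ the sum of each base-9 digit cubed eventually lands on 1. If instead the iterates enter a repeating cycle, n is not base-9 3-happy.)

not base-9 3-happy

43 = (4,7)_9 → 407
407 = (5,0,2)_9 → 133
133 = (1,5,7)_9 → 469
469 = (5,7,1)_9 → 469  — 469 already seen; the sequence cycles without reaching 1.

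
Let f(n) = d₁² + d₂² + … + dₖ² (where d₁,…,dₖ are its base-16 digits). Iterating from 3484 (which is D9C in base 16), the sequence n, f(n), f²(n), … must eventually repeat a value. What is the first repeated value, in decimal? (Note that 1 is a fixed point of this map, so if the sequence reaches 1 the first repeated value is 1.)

169

3484 = (13,9,12)_16 → 13² + 9² + 12² = 169 + 81 + 144 = 394
394 = (1,8,10)_16 → 1² + 8² + 10² = 1 + 64 + 100 = 165
165 = (10,5)_16 → 10² + 5² = 100 + 25 = 125
125 = (7,13)_16 → 7² + 13² = 49 + 169 = 218
218 = (13,10)_16 → 13² + 10² = 169 + 100 = 269
269 = (1,0,13)_16 → 1² + 0² + 13² = 1 + 0 + 169 = 170
170 = (10,10)_16 → 10² + 10² = 100 + 100 = 200
200 = (12,8)_16 → 12² + 8² = 144 + 64 = 208
208 = (13,0)_16 → 13² + 0² = 169 + 0 = 169
169 = (10,9)_16 → 10² + 9² = 100 + 81 = 181
181 = (11,5)_16 → 11² + 5² = 121 + 25 = 146
146 = (9,2)_16 → 9² + 2² = 81 + 4 = 85
85 = (5,5)_16 → 5² + 5² = 25 + 25 = 50
50 = (3,2)_16 → 3² + 2² = 9 + 4 = 13
13 = (13)_16 → 13² = 169  — 169 already appeared earlier.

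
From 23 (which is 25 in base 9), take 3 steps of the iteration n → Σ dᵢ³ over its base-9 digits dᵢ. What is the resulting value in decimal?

469

23 = (2,5)_9 → 2³ + 5³ = 8 + 125 = 133
133 = (1,5,7)_9 → 1³ + 5³ + 7³ = 1 + 125 + 343 = 469
469 = (5,7,1)_9 → 5³ + 7³ + 1³ = 125 + 343 + 1 = 469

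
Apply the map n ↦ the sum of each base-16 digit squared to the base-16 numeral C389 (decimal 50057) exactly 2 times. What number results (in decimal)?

105

50057 = (12,3,8,9)_16 → 298
298 = (1,2,10)_16 → 105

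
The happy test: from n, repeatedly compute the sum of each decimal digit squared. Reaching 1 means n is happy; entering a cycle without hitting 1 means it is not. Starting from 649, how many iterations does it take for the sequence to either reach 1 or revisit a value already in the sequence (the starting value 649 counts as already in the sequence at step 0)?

6

649 → 6² + 4² + 9² = 36 + 16 + 81 = 133
133 → 1² + 3² + 3² = 1 + 9 + 9 = 19
19 → 1² + 9² = 1 + 81 = 82
82 → 8² + 2² = 64 + 4 = 68
68 → 6² + 8² = 36 + 64 = 100
100 → 1² + 0² + 0² = 1 + 0 + 0 = 1  — reached 1.
That took 6 steps.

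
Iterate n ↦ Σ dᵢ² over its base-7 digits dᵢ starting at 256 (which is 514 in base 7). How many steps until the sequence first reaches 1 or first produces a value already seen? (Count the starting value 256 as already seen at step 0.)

256 = (5,1,4)_7 → 42
42 = (6,0)_7 → 36
36 = (5,1)_7 → 26
26 = (3,5)_7 → 34
34 = (4,6)_7 → 52
52 = (1,0,3)_7 → 10
10 = (1,3)_7 → 10  — 10 repeats.
That took 7 steps.

7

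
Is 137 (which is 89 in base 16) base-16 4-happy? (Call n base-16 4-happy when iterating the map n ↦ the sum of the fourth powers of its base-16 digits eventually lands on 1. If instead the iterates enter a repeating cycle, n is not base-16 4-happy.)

base-16 4-happy

137 = (8,9)_16 → 8⁴ + 9⁴ = 10657
10657 = (2,9,10,1)_16 → 2⁴ + 9⁴ + 10⁴ + 1⁴ = 16578
16578 = (4,0,12,2)_16 → 4⁴ + 0⁴ + 12⁴ + 2⁴ = 21008
21008 = (5,2,1,0)_16 → 5⁴ + 2⁴ + 1⁴ + 0⁴ = 642
642 = (2,8,2)_16 → 2⁴ + 8⁴ + 2⁴ = 4128
4128 = (1,0,2,0)_16 → 1⁴ + 0⁴ + 2⁴ + 0⁴ = 17
17 = (1,1)_16 → 1⁴ + 1⁴ = 2
2 = (2)_16 → 2⁴ = 16
16 = (1,0)_16 → 1⁴ + 0⁴ = 1  — reached 1.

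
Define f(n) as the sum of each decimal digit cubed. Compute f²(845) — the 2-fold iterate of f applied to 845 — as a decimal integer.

344

845 → 8³ + 4³ + 5³ = 512 + 64 + 125 = 701
701 → 7³ + 0³ + 1³ = 343 + 0 + 1 = 344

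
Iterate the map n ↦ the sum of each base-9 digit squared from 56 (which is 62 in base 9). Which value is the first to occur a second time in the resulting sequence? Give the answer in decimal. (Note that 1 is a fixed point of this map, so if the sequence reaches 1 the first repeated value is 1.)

56 = (6,2)_9 → 6² + 2² = 36 + 4 = 40
40 = (4,4)_9 → 4² + 4² = 16 + 16 = 32
32 = (3,5)_9 → 3² + 5² = 9 + 25 = 34
34 = (3,7)_9 → 3² + 7² = 9 + 49 = 58
58 = (6,4)_9 → 6² + 4² = 36 + 16 = 52
52 = (5,7)_9 → 5² + 7² = 25 + 49 = 74
74 = (8,2)_9 → 8² + 2² = 64 + 4 = 68
68 = (7,5)_9 → 7² + 5² = 49 + 25 = 74  — 74 already appeared earlier.

74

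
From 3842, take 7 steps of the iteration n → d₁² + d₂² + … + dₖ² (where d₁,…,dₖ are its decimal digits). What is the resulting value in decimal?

3842 → 93
93 → 90
90 → 81
81 → 65
65 → 61
61 → 37
37 → 58

58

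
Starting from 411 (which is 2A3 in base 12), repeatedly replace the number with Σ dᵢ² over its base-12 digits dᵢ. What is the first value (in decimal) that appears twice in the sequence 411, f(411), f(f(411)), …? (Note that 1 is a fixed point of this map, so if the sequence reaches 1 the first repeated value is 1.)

411 = (2,10,3)_12 → 2² + 10² + 3² = 4 + 100 + 9 = 113
113 = (9,5)_12 → 9² + 5² = 81 + 25 = 106
106 = (8,10)_12 → 8² + 10² = 64 + 100 = 164
164 = (1,1,8)_12 → 1² + 1² + 8² = 1 + 1 + 64 = 66
66 = (5,6)_12 → 5² + 6² = 25 + 36 = 61
61 = (5,1)_12 → 5² + 1² = 25 + 1 = 26
26 = (2,2)_12 → 2² + 2² = 4 + 4 = 8
8 = (8)_12 → 8² = 64
64 = (5,4)_12 → 5² + 4² = 25 + 16 = 41
41 = (3,5)_12 → 3² + 5² = 9 + 25 = 34
34 = (2,10)_12 → 2² + 10² = 4 + 100 = 104
104 = (8,8)_12 → 8² + 8² = 64 + 64 = 128
128 = (10,8)_12 → 10² + 8² = 100 + 64 = 164  — 164 already appeared earlier.

164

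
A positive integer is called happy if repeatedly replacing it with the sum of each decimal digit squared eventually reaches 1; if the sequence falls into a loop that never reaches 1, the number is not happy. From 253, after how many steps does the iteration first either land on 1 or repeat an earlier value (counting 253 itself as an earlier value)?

11

253 → 2² + 5² + 3² = 4 + 25 + 9 = 38
38 → 3² + 8² = 9 + 64 = 73
73 → 7² + 3² = 49 + 9 = 58
58 → 5² + 8² = 25 + 64 = 89
89 → 8² + 9² = 64 + 81 = 145
145 → 1² + 4² + 5² = 1 + 16 + 25 = 42
42 → 4² + 2² = 16 + 4 = 20
20 → 2² + 0² = 4 + 0 = 4
4 → 4² = 16
16 → 1² + 6² = 1 + 36 = 37
37 → 3² + 7² = 9 + 49 = 58  — 58 repeats.
That took 11 steps.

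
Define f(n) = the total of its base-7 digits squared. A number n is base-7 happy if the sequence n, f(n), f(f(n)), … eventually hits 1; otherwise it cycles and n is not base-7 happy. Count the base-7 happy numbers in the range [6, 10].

6: 6 → 36 → 26 → 34 → 52 → 10 → 10  — not base-7 happy
7: 7 → 1  — base-7 happy
8: 8 → 2 → 4 → 16 → 8  — not base-7 happy
9: 9 → 5 → 25 → 25  — not base-7 happy
10: 10 → 10  — not base-7 happy
base-7 happy: 7

1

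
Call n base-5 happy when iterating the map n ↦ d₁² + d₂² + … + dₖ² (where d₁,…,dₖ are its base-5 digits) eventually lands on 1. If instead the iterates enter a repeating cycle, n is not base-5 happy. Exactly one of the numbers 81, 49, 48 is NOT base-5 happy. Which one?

81: 81 → 11 → 5 → 1  — reaches 1 (base-5 happy)
49: 49 → 33 → 11 → 5 → 1  — reaches 1 (base-5 happy)
48: 48 → 26 → 2 → 4 → 16 → 10 → 4  — repeats 4 (not base-5 happy)

48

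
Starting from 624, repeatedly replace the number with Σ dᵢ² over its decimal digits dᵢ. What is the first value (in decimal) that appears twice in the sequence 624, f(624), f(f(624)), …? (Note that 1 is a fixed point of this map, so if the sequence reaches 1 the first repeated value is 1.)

37

624 → 6² + 2² + 4² = 56
56 → 5² + 6² = 61
61 → 6² + 1² = 37
37 → 3² + 7² = 58
58 → 5² + 8² = 89
89 → 8² + 9² = 145
145 → 1² + 4² + 5² = 42
42 → 4² + 2² = 20
20 → 2² + 0² = 4
4 → 4² = 16
16 → 1² + 6² = 37  — 37 already appeared earlier.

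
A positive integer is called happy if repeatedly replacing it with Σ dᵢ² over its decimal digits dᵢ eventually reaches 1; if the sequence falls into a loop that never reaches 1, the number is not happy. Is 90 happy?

not happy

90 → 9² + 0² = 81
81 → 8² + 1² = 65
65 → 6² + 5² = 61
61 → 6² + 1² = 37
37 → 3² + 7² = 58
58 → 5² + 8² = 89
89 → 8² + 9² = 145
145 → 1² + 4² + 5² = 42
42 → 4² + 2² = 20
20 → 2² + 0² = 4
4 → 4² = 16
16 → 1² + 6² = 37  — 37 already seen; the sequence cycles without reaching 1.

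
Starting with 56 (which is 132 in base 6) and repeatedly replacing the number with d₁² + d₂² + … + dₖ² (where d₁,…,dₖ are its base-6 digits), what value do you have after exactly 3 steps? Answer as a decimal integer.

56 = (1,3,2)_6 → 14
14 = (2,2)_6 → 8
8 = (1,2)_6 → 5

5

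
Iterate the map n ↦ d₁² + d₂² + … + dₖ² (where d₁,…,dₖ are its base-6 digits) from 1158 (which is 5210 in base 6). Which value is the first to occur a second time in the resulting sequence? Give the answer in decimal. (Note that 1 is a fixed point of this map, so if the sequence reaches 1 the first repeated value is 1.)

1158 = (5,2,1,0)_6 → 5² + 2² + 1² + 0² = 30
30 = (5,0)_6 → 5² + 0² = 25
25 = (4,1)_6 → 4² + 1² = 17
17 = (2,5)_6 → 2² + 5² = 29
29 = (4,5)_6 → 4² + 5² = 41
41 = (1,0,5)_6 → 1² + 0² + 5² = 26
26 = (4,2)_6 → 4² + 2² = 20
20 = (3,2)_6 → 3² + 2² = 13
13 = (2,1)_6 → 2² + 1² = 5
5 = (5)_6 → 5² = 25  — 25 already appeared earlier.

25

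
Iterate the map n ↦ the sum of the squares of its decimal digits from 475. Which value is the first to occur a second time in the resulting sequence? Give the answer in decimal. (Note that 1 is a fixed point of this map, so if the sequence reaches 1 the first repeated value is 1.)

37

475 → 4² + 7² + 5² = 16 + 49 + 25 = 90
90 → 9² + 0² = 81 + 0 = 81
81 → 8² + 1² = 64 + 1 = 65
65 → 6² + 5² = 36 + 25 = 61
61 → 6² + 1² = 36 + 1 = 37
37 → 3² + 7² = 9 + 49 = 58
58 → 5² + 8² = 25 + 64 = 89
89 → 8² + 9² = 64 + 81 = 145
145 → 1² + 4² + 5² = 1 + 16 + 25 = 42
42 → 4² + 2² = 16 + 4 = 20
20 → 2² + 0² = 4 + 0 = 4
4 → 4² = 16
16 → 1² + 6² = 1 + 36 = 37  — 37 already appeared earlier.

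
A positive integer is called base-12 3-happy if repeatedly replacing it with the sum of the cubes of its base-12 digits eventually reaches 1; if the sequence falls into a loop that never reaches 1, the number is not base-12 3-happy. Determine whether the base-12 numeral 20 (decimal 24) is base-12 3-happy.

24 = (2,0)_12 → 2³ + 0³ = 8
8 = (8)_12 → 8³ = 512
512 = (3,6,8)_12 → 3³ + 6³ + 8³ = 755
755 = (5,2,11)_12 → 5³ + 2³ + 11³ = 1464
1464 = (10,2,0)_12 → 10³ + 2³ + 0³ = 1008
1008 = (7,0,0)_12 → 7³ + 0³ + 0³ = 343
343 = (2,4,7)_12 → 2³ + 4³ + 7³ = 415
415 = (2,10,7)_12 → 2³ + 10³ + 7³ = 1351
1351 = (9,4,7)_12 → 9³ + 4³ + 7³ = 1136
1136 = (7,10,8)_12 → 7³ + 10³ + 8³ = 1855
1855 = (1,0,10,7)_12 → 1³ + 0³ + 10³ + 7³ = 1344
1344 = (9,4,0)_12 → 9³ + 4³ + 0³ = 793
793 = (5,6,1)_12 → 5³ + 6³ + 1³ = 342
342 = (2,4,6)_12 → 2³ + 4³ + 6³ = 288
288 = (2,0,0)_12 → 2³ + 0³ + 0³ = 8  — 8 already seen; the sequence cycles without reaching 1.

not base-12 3-happy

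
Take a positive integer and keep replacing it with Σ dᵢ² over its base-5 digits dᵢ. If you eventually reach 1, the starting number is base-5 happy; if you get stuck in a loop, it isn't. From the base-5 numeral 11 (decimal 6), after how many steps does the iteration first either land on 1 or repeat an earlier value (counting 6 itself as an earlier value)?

6 = (1,1)_5 → 1² + 1² = 2
2 = (2)_5 → 2² = 4
4 = (4)_5 → 4² = 16
16 = (3,1)_5 → 3² + 1² = 10
10 = (2,0)_5 → 2² + 0² = 4  — 4 repeats.
That took 5 steps.

5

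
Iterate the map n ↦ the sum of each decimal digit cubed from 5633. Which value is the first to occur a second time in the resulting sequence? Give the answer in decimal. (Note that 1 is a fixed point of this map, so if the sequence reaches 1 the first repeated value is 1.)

371

5633 → 395
395 → 881
881 → 1025
1025 → 134
134 → 92
92 → 737
737 → 713
713 → 371
371 → 371  — 371 already appeared earlier.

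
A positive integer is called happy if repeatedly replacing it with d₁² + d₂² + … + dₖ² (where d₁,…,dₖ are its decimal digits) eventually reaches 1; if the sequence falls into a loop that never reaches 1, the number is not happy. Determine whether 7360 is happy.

happy

7360 → 7² + 3² + 6² + 0² = 49 + 9 + 36 + 0 = 94
94 → 9² + 4² = 81 + 16 = 97
97 → 9² + 7² = 81 + 49 = 130
130 → 1² + 3² + 0² = 1 + 9 + 0 = 10
10 → 1² + 0² = 1 + 0 = 1  — reached 1.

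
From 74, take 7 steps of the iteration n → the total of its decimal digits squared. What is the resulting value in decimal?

74 → 7² + 4² = 49 + 16 = 65
65 → 6² + 5² = 36 + 25 = 61
61 → 6² + 1² = 36 + 1 = 37
37 → 3² + 7² = 9 + 49 = 58
58 → 5² + 8² = 25 + 64 = 89
89 → 8² + 9² = 64 + 81 = 145
145 → 1² + 4² + 5² = 1 + 16 + 25 = 42

42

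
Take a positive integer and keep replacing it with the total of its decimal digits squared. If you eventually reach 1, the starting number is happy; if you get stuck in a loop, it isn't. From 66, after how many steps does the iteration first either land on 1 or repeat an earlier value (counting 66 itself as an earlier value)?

15

66 → 6² + 6² = 36 + 36 = 72
72 → 7² + 2² = 49 + 4 = 53
53 → 5² + 3² = 25 + 9 = 34
34 → 3² + 4² = 9 + 16 = 25
25 → 2² + 5² = 4 + 25 = 29
29 → 2² + 9² = 4 + 81 = 85
85 → 8² + 5² = 64 + 25 = 89
89 → 8² + 9² = 64 + 81 = 145
145 → 1² + 4² + 5² = 1 + 16 + 25 = 42
42 → 4² + 2² = 16 + 4 = 20
20 → 2² + 0² = 4 + 0 = 4
4 → 4² = 16
16 → 1² + 6² = 1 + 36 = 37
37 → 3² + 7² = 9 + 49 = 58
58 → 5² + 8² = 25 + 64 = 89  — 89 repeats.
That took 15 steps.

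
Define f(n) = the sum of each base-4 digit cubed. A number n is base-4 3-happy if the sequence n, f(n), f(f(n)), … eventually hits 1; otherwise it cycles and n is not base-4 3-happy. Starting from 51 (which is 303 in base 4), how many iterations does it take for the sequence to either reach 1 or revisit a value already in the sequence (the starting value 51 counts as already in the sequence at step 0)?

4

51 = (3,0,3)_4 → 3³ + 0³ + 3³ = 27 + 0 + 27 = 54
54 = (3,1,2)_4 → 3³ + 1³ + 2³ = 27 + 1 + 8 = 36
36 = (2,1,0)_4 → 2³ + 1³ + 0³ = 8 + 1 + 0 = 9
9 = (2,1)_4 → 2³ + 1³ = 8 + 1 = 9  — 9 repeats.
That took 4 steps.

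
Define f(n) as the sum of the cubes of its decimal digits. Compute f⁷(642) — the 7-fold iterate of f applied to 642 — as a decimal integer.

642 → 6³ + 4³ + 2³ = 216 + 64 + 8 = 288
288 → 2³ + 8³ + 8³ = 8 + 512 + 512 = 1032
1032 → 1³ + 0³ + 3³ + 2³ = 1 + 0 + 27 + 8 = 36
36 → 3³ + 6³ = 27 + 216 = 243
243 → 2³ + 4³ + 3³ = 8 + 64 + 27 = 99
99 → 9³ + 9³ = 729 + 729 = 1458
1458 → 1³ + 4³ + 5³ + 8³ = 1 + 64 + 125 + 512 = 702

702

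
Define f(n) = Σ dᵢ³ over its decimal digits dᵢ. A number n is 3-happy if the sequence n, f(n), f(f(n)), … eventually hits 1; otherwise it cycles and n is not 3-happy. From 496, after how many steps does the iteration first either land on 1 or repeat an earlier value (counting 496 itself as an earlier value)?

496 → 4³ + 9³ + 6³ = 64 + 729 + 216 = 1009
1009 → 1³ + 0³ + 0³ + 9³ = 1 + 0 + 0 + 729 = 730
730 → 7³ + 3³ + 0³ = 343 + 27 + 0 = 370
370 → 3³ + 7³ + 0³ = 27 + 343 + 0 = 370  — 370 repeats.
That took 4 steps.

4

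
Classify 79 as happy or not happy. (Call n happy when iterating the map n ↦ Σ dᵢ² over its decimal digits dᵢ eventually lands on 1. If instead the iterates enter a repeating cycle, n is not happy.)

79 → 7² + 9² = 130
130 → 1² + 3² + 0² = 10
10 → 1² + 0² = 1  — reached 1.

happy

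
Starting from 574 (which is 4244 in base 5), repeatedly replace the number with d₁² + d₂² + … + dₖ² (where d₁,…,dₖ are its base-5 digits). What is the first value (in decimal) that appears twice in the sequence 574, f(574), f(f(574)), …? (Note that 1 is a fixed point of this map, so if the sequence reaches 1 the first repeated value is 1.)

574 = (4,2,4,4)_5 → 4² + 2² + 4² + 4² = 52
52 = (2,0,2)_5 → 2² + 0² + 2² = 8
8 = (1,3)_5 → 1² + 3² = 10
10 = (2,0)_5 → 2² + 0² = 4
4 = (4)_5 → 4² = 16
16 = (3,1)_5 → 3² + 1² = 10  — 10 already appeared earlier.

10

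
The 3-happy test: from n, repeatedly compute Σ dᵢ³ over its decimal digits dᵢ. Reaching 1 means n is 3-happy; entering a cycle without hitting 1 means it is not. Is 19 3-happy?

19 → 1³ + 9³ = 1 + 729 = 730
730 → 7³ + 3³ + 0³ = 343 + 27 + 0 = 370
370 → 3³ + 7³ + 0³ = 27 + 343 + 0 = 370  — 370 already seen; the sequence cycles without reaching 1.

not 3-happy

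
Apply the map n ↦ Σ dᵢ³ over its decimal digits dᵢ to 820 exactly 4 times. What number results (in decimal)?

250

820 → 8³ + 2³ + 0³ = 520
520 → 5³ + 2³ + 0³ = 133
133 → 1³ + 3³ + 3³ = 55
55 → 5³ + 5³ = 250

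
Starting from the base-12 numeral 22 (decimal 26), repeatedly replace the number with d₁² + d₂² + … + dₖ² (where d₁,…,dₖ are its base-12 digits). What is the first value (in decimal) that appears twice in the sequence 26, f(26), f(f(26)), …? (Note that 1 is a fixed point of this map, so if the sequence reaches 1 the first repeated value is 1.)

26

26 = (2,2)_12 → 2² + 2² = 4 + 4 = 8
8 = (8)_12 → 8² = 64
64 = (5,4)_12 → 5² + 4² = 25 + 16 = 41
41 = (3,5)_12 → 3² + 5² = 9 + 25 = 34
34 = (2,10)_12 → 2² + 10² = 4 + 100 = 104
104 = (8,8)_12 → 8² + 8² = 64 + 64 = 128
128 = (10,8)_12 → 10² + 8² = 100 + 64 = 164
164 = (1,1,8)_12 → 1² + 1² + 8² = 1 + 1 + 64 = 66
66 = (5,6)_12 → 5² + 6² = 25 + 36 = 61
61 = (5,1)_12 → 5² + 1² = 25 + 1 = 26  — 26 already appeared earlier.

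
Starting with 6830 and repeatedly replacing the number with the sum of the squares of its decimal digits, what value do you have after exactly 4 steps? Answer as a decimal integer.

6830 → 6² + 8² + 3² + 0² = 36 + 64 + 9 + 0 = 109
109 → 1² + 0² + 9² = 1 + 0 + 81 = 82
82 → 8² + 2² = 64 + 4 = 68
68 → 6² + 8² = 36 + 64 = 100

100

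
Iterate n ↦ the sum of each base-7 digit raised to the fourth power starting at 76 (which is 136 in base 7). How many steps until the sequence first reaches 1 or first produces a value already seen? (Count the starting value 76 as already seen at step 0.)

76 = (1,3,6)_7 → 1⁴ + 3⁴ + 6⁴ = 1378
1378 = (4,0,0,6)_7 → 4⁴ + 0⁴ + 0⁴ + 6⁴ = 1552
1552 = (4,3,4,5)_7 → 4⁴ + 3⁴ + 4⁴ + 5⁴ = 1218
1218 = (3,3,6,0)_7 → 3⁴ + 3⁴ + 6⁴ + 0⁴ = 1458
1458 = (4,1,5,2)_7 → 4⁴ + 1⁴ + 5⁴ + 2⁴ = 898
898 = (2,4,2,2)_7 → 2⁴ + 4⁴ + 2⁴ + 2⁴ = 304
304 = (6,1,3)_7 → 6⁴ + 1⁴ + 3⁴ = 1378  — 1378 repeats.
That took 7 steps.

7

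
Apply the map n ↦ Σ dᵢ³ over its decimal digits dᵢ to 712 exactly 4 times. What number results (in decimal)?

352

712 → 7³ + 1³ + 2³ = 343 + 1 + 8 = 352
352 → 3³ + 5³ + 2³ = 27 + 125 + 8 = 160
160 → 1³ + 6³ + 0³ = 1 + 216 + 0 = 217
217 → 2³ + 1³ + 7³ = 8 + 1 + 343 = 352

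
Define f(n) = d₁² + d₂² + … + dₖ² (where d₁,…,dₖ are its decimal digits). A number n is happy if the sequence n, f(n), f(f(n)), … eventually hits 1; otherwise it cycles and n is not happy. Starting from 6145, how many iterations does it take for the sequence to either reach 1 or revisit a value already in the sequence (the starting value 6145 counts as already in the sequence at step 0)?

13

6145 → 78
78 → 113
113 → 11
11 → 2
2 → 4
4 → 16
16 → 37
37 → 58
58 → 89
89 → 145
145 → 42
42 → 20
20 → 4  — 4 repeats.
That took 13 steps.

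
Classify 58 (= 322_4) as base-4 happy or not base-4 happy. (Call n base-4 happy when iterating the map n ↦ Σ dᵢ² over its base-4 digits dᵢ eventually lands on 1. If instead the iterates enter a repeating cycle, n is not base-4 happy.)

58 = (3,2,2)_4 → 3² + 2² + 2² = 17
17 = (1,0,1)_4 → 1² + 0² + 1² = 2
2 = (2)_4 → 2² = 4
4 = (1,0)_4 → 1² + 0² = 1  — reached 1.

base-4 happy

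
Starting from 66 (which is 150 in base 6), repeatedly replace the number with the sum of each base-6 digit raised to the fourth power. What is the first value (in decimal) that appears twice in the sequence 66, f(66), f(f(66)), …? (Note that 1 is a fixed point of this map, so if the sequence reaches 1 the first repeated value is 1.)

66 = (1,5,0)_6 → 1⁴ + 5⁴ + 0⁴ = 626
626 = (2,5,2,2)_6 → 2⁴ + 5⁴ + 2⁴ + 2⁴ = 673
673 = (3,0,4,1)_6 → 3⁴ + 0⁴ + 4⁴ + 1⁴ = 338
338 = (1,3,2,2)_6 → 1⁴ + 3⁴ + 2⁴ + 2⁴ = 114
114 = (3,1,0)_6 → 3⁴ + 1⁴ + 0⁴ = 82
82 = (2,1,4)_6 → 2⁴ + 1⁴ + 4⁴ = 273
273 = (1,1,3,3)_6 → 1⁴ + 1⁴ + 3⁴ + 3⁴ = 164
164 = (4,3,2)_6 → 4⁴ + 3⁴ + 2⁴ = 353
353 = (1,3,4,5)_6 → 1⁴ + 3⁴ + 4⁴ + 5⁴ = 963
963 = (4,2,4,3)_6 → 4⁴ + 2⁴ + 4⁴ + 3⁴ = 609
609 = (2,4,5,3)_6 → 2⁴ + 4⁴ + 5⁴ + 3⁴ = 978
978 = (4,3,1,0)_6 → 4⁴ + 3⁴ + 1⁴ + 0⁴ = 338  — 338 already appeared earlier.

338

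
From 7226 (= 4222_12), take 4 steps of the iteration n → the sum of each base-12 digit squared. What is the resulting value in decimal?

7226 = (4,2,2,2)_12 → 4² + 2² + 2² + 2² = 16 + 4 + 4 + 4 = 28
28 = (2,4)_12 → 2² + 4² = 4 + 16 = 20
20 = (1,8)_12 → 1² + 8² = 1 + 64 = 65
65 = (5,5)_12 → 5² + 5² = 25 + 25 = 50

50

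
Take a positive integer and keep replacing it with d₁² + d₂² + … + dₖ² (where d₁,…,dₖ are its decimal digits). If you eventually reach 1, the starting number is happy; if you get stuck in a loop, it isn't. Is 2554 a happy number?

2554 → 2² + 5² + 5² + 4² = 4 + 25 + 25 + 16 = 70
70 → 7² + 0² = 49 + 0 = 49
49 → 4² + 9² = 16 + 81 = 97
97 → 9² + 7² = 81 + 49 = 130
130 → 1² + 3² + 0² = 1 + 9 + 0 = 10
10 → 1² + 0² = 1 + 0 = 1  — reached 1.

happy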